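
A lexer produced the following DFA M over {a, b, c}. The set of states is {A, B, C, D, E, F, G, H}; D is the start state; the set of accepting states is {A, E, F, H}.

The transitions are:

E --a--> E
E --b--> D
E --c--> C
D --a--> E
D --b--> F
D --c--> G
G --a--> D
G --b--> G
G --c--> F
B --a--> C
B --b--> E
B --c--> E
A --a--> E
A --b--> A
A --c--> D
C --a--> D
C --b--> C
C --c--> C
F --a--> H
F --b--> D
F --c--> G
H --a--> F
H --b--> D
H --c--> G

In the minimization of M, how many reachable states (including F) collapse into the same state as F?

States {A,B} cannot be reached from the start state, so discard them.
Start with accepting vs non-accepting: {E,F,H} | {C,D,G}.
On input a, block {C,D,G} splits into {C,G} and {D}.
Split {C,G} by δ(·,c) → {C} and {G}.
On input c, block {E,F,H} splits into {F,H} and {E}.
The partition is now stable with 5 blocks: {F,H} | {C} | {D} | {G} | {E}.
State F belongs to the block {F,H}, which has 2 states.

2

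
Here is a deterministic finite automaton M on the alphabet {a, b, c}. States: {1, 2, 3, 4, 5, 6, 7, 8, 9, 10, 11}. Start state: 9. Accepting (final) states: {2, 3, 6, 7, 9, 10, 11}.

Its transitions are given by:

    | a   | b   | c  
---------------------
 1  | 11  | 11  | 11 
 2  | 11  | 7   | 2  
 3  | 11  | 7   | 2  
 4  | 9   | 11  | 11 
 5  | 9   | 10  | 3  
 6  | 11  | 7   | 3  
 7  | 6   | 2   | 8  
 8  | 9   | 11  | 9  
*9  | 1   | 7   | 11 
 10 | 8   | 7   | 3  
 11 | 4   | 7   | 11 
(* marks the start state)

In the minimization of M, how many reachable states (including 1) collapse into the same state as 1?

3

First remove the unreachable states {5,10}; 9 states remain.
P0 = {2,3,6,7,9,11} | {1,4,8}.
Refine {2,3,6,7,9,11} on symbol a: members go to different blocks, giving {2,3,6,7} and {9,11}.
Refine {2,3,6,7} on symbol a: members go to different blocks, giving {2,3,6} and {7}.
The partition is now stable with 4 blocks: {2,3,6} | {1,4,8} | {9,11} | {7}.
State 1 belongs to the block {1,4,8}, which has 3 states.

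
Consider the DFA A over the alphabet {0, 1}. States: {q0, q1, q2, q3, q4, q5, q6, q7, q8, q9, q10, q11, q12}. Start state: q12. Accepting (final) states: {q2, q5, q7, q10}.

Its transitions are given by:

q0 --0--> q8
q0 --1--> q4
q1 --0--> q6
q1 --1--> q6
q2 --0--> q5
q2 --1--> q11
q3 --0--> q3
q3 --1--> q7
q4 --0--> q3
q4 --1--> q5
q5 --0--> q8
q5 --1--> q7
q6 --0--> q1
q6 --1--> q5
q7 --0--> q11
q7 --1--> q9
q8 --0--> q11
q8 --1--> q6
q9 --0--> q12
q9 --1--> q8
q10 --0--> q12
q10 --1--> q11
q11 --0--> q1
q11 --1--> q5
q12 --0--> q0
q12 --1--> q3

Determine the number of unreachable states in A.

Starting at q12 and following transitions, the reachable set is {q0, q1, q3, q4, q5, q6, q7, q8, q9, q11, q12}. That leaves q2, q10 unreachable — 2 in total.

2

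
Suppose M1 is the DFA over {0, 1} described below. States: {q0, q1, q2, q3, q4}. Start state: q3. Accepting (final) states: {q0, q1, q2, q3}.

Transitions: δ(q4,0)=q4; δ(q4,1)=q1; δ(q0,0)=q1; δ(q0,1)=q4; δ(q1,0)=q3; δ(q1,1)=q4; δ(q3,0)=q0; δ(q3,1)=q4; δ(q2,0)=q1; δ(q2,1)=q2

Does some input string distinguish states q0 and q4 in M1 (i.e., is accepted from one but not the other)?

Yes

First remove the unreachable states {q2}; 4 states remain.
Initial partition by acceptance: {q0,q1,q3} | {q4}.
The partition is now stable with 2 blocks: {q0,q1,q3} | {q4}.
q0 and q4 end up in different blocks, so they are distinguishable. For instance, the string 'ε' is accepted from only q0.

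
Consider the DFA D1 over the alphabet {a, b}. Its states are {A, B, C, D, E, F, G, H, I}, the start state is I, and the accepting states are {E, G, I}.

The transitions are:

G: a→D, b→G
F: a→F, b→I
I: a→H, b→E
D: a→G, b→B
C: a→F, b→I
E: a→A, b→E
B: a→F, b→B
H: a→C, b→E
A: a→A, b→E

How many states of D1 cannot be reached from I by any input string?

3

BFS from I reaches {A, C, E, F, H, I}; the 3 state(s) B, D, G are never visited.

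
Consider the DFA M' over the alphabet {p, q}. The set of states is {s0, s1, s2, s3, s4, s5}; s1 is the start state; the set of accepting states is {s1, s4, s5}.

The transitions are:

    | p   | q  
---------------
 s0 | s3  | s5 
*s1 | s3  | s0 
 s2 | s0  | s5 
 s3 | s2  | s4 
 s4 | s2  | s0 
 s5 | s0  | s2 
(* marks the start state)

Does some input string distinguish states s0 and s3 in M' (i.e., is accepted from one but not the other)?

No

All states are reachable from the start state.
Initial partition by acceptance: {s1,s4,s5} | {s0,s2,s3}.
The partition is now stable with 2 blocks: {s1,s4,s5} | {s0,s2,s3}.
s0 and s3 lie in the same block of the stable partition, so they are equivalent — no string distinguishes them.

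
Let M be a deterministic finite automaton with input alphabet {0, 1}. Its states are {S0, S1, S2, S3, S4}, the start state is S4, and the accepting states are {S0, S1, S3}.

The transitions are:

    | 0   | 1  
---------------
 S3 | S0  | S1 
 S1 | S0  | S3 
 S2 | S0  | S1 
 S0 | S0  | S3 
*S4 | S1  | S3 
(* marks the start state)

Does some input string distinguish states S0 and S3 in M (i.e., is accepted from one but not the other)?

States {S2} cannot be reached from the start state, so discard them.
Start with accepting vs non-accepting: {S0,S1,S3} | {S4}.
The partition is now stable with 2 blocks: {S0,S1,S3} | {S4}.
S0 and S3 lie in the same block of the stable partition, so they are equivalent — no string distinguishes them.

No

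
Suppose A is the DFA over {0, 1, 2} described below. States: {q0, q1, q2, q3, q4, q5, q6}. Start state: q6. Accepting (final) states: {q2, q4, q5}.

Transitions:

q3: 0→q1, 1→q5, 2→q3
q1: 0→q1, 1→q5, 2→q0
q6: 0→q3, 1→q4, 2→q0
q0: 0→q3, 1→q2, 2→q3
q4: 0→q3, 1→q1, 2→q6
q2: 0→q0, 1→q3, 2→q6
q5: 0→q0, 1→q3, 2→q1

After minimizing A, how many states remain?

Start with accepting vs non-accepting: {q2,q4,q5} | {q0,q1,q3,q6}.
No further refinement is possible. Final partition (2 blocks): {q2,q4,q5} | {q0,q1,q3,q6}.

2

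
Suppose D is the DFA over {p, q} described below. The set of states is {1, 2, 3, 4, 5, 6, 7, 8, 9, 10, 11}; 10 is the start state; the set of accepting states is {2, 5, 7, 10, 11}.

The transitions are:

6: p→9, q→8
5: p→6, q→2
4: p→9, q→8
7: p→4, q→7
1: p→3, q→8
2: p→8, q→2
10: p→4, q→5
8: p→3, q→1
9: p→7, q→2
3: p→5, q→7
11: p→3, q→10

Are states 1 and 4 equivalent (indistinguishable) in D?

States {11} cannot be reached from the start state, so discard them.
Initial partition by acceptance: {2,5,7,10} | {1,3,4,6,8,9}.
Split {1,3,4,6,8,9} by δ(·,p) → {1,4,6,8} and {3,9}.
Stable partition: {2,5,7,10} | {1,4,6,8} | {3,9} — 3 equivalence classes.
1 and 4 lie in the same block of the stable partition, so they are equivalent — no string distinguishes them.

Yes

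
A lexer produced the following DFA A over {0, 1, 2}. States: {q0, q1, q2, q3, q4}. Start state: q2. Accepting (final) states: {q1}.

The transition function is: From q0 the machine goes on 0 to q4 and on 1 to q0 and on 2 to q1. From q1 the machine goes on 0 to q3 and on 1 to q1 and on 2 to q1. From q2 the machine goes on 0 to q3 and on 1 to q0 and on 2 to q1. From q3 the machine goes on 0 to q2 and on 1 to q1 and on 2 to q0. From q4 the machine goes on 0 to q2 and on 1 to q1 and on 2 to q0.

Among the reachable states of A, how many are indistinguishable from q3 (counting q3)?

Every state is reachable, so we keep all 5.
Start with accepting vs non-accepting: {q1} | {q0,q2,q3,q4}.
Split {q0,q2,q3,q4} by δ(·,1) → {q0,q2} and {q3,q4}.
No further refinement is possible. Final partition (3 blocks): {q1} | {q0,q2} | {q3,q4}.
The equivalence class containing q3 is {q3,q4}, of size 2.

2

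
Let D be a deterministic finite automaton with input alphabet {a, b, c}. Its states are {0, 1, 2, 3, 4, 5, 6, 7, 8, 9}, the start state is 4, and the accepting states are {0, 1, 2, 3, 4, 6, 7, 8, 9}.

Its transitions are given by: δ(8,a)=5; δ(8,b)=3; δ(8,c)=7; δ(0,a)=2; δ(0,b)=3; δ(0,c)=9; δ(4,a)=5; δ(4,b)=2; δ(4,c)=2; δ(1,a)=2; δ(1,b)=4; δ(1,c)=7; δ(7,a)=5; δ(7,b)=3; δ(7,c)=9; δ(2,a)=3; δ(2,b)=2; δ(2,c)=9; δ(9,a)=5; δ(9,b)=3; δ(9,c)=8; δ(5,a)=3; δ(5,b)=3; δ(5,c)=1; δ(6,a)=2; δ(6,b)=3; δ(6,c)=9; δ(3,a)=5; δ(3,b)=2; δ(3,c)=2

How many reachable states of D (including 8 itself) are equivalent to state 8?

States {0,6} cannot be reached from the start state, so discard them.
Initial partition by acceptance: {1,2,3,4,7,8,9} | {5}.
Split {1,2,3,4,7,8,9} by δ(·,a) → {3,4,7,8,9} and {1,2}.
Split {3,4,7,8,9} by δ(·,b) → {7,8,9} and {3,4}.
Split {1,2} by δ(·,a) → {1} and {2}.
Stable partition: {7,8,9} | {5} | {1} | {3,4} | {2} — 5 equivalence classes.
State 8 belongs to the block {7,8,9}, which has 3 states.

3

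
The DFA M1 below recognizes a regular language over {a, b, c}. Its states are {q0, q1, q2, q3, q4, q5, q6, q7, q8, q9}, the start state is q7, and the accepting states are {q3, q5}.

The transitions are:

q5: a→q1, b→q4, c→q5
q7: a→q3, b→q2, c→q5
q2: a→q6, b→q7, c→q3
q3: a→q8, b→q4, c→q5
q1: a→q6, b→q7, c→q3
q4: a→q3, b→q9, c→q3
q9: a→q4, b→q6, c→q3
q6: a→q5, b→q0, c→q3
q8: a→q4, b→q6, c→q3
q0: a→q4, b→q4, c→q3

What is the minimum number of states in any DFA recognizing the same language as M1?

Every state is reachable, so we keep all 10.
Initial partition by acceptance: {q3,q5} | {q0,q1,q2,q4,q6,q7,q8,q9}.
Refine {q0,q1,q2,q4,q6,q7,q8,q9} on symbol a: members go to different blocks, giving {q0,q1,q2,q8,q9} and {q4,q6,q7}.
Stable partition: {q3,q5} | {q0,q1,q2,q8,q9} | {q4,q6,q7} — 3 equivalence classes.

3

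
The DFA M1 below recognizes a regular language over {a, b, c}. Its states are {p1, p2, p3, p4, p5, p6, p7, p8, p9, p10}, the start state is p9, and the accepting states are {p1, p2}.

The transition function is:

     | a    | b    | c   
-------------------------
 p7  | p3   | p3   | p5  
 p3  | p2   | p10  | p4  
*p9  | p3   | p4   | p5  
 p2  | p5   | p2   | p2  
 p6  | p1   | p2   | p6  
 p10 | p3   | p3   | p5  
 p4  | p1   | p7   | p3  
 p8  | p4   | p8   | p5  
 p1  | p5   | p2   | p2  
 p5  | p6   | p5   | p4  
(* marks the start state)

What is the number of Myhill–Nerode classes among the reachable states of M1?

5

Reachable states from the start: {p1,p2,p3,p4,p5,p6,p7,p9,p10}. Unreachable: {p8} — drop them.
Initial partition by acceptance: {p1,p2} | {p3,p4,p5,p6,p7,p9,p10}.
Refine {p3,p4,p5,p6,p7,p9,p10} on symbol a: members go to different blocks, giving {p5,p7,p9,p10} and {p3,p4,p6}.
On input b, block {p5,p7,p9,p10} splits into {p7,p9,p10} and {p5}.
Split {p3,p4,p6} by δ(·,b) → {p3,p4} and {p6}.
No further refinement is possible. Final partition (5 blocks): {p1,p2} | {p7,p9,p10} | {p3,p4} | {p5} | {p6}.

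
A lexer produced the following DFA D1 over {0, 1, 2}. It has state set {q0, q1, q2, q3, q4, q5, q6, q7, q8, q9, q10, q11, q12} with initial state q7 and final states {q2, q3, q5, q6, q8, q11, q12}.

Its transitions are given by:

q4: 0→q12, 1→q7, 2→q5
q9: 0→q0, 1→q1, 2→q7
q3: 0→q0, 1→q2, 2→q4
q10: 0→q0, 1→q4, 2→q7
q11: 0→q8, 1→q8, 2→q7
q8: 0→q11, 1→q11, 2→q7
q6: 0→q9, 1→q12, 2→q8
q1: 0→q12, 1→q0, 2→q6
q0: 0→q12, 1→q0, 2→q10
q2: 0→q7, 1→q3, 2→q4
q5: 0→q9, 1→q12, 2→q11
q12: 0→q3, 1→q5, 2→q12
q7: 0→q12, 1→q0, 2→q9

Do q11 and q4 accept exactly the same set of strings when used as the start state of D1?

No

Initial partition by acceptance: {q2,q3,q5,q6,q8,q11,q12} | {q0,q1,q4,q7,q9,q10}.
Split {q2,q3,q5,q6,q8,q11,q12} by δ(·,0) → {q2,q3,q5,q6} and {q8,q11,q12}.
Split {q2,q3,q5,q6} by δ(·,1) → {q2,q3} and {q5,q6}.
Split {q0,q1,q4,q7,q9,q10} by δ(·,0) → {q0,q1,q4,q7} and {q9,q10}.
Split {q0,q1,q4,q7} by δ(·,2) → {q0,q7} and {q1,q4}.
Split {q8,q11,q12} by δ(·,0) → {q8,q11} and {q12}.
No further refinement is possible. Final partition (7 blocks): {q2,q3} | {q0,q7} | {q8,q11} | {q5,q6} | {q9,q10} | {q1,q4} | {q12}.
q11 and q4 end up in different blocks, so they are distinguishable. For instance, the string 'ε' is accepted from only q11.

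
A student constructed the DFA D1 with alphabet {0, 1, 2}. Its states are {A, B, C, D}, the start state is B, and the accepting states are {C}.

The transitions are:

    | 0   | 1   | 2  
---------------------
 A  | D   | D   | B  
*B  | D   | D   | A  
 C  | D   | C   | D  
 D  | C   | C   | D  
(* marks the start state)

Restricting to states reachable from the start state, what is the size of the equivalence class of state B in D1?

2

All states are reachable from the start state.
P0 = {C} | {A,B,D}.
Split {A,B,D} by δ(·,0) → {A,B} and {D}.
The partition is now stable with 3 blocks: {C} | {A,B} | {D}.
State B belongs to the block {A,B}, which has 2 states.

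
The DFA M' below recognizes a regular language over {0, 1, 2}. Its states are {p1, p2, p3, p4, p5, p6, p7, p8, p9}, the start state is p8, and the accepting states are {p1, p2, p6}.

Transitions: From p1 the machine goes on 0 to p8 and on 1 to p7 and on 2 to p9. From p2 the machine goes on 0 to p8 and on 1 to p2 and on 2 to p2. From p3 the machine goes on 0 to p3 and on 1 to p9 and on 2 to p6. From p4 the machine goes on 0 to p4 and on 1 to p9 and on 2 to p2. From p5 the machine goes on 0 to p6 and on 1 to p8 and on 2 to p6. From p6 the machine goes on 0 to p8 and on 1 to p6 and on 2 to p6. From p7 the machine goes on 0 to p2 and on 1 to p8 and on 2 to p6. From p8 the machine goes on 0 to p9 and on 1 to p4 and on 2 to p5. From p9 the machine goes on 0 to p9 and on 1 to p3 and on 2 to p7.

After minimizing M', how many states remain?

First remove the unreachable states {p1}; 8 states remain.
P0 = {p2,p6} | {p3,p4,p5,p7,p8,p9}.
On input 0, block {p3,p4,p5,p7,p8,p9} splits into {p3,p4,p8,p9} and {p5,p7}.
Split {p3,p4,p8,p9} by δ(·,2) → {p3,p4} and {p8,p9}.
The partition is now stable with 4 blocks: {p2,p6} | {p3,p4} | {p5,p7} | {p8,p9}.

4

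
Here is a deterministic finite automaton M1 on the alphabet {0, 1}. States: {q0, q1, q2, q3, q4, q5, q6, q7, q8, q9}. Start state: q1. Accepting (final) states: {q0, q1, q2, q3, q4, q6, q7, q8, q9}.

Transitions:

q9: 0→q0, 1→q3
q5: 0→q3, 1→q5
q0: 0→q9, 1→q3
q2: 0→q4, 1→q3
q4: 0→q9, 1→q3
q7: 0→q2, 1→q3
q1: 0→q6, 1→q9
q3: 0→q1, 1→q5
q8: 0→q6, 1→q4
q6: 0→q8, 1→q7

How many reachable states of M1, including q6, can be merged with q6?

Initial partition by acceptance: {q0,q1,q2,q3,q4,q6,q7,q8,q9} | {q5}.
Split {q0,q1,q2,q3,q4,q6,q7,q8,q9} by δ(·,1) → {q0,q1,q2,q4,q6,q7,q8,q9} and {q3}.
On input 1, block {q0,q1,q2,q4,q6,q7,q8,q9} splits into {q0,q2,q4,q7,q9} and {q1,q6,q8}.
The partition is now stable with 4 blocks: {q0,q2,q4,q7,q9} | {q5} | {q3} | {q1,q6,q8}.
State q6 belongs to the block {q1,q6,q8}, which has 3 states.

3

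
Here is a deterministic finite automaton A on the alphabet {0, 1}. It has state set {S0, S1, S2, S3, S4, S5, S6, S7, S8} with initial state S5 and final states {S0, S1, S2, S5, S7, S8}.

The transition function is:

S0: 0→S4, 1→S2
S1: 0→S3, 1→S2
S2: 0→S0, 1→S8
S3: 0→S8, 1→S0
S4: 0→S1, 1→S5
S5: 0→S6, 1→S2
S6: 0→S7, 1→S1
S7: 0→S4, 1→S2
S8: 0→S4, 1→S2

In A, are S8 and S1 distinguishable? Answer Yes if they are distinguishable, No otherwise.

Every state is reachable, so we keep all 9.
Start with accepting vs non-accepting: {S0,S1,S2,S5,S7,S8} | {S3,S4,S6}.
Split {S0,S1,S2,S5,S7,S8} by δ(·,0) → {S0,S1,S5,S7,S8} and {S2}.
The partition is now stable with 3 blocks: {S0,S1,S5,S7,S8} | {S3,S4,S6} | {S2}.
S8 and S1 lie in the same block of the stable partition, so they are equivalent — no string distinguishes them.

No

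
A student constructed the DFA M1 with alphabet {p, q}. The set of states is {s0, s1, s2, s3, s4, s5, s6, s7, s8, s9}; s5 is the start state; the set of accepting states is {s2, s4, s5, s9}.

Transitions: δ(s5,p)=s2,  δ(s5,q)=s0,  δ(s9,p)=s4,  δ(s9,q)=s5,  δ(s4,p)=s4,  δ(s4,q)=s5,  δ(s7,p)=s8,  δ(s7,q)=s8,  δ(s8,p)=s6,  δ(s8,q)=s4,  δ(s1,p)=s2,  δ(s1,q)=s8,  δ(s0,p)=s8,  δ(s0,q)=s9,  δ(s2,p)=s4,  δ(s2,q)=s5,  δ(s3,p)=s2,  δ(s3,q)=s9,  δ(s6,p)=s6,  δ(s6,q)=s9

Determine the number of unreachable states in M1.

3

No path from s5 leads to s1, s3, s7; the other 7 states are all reachable.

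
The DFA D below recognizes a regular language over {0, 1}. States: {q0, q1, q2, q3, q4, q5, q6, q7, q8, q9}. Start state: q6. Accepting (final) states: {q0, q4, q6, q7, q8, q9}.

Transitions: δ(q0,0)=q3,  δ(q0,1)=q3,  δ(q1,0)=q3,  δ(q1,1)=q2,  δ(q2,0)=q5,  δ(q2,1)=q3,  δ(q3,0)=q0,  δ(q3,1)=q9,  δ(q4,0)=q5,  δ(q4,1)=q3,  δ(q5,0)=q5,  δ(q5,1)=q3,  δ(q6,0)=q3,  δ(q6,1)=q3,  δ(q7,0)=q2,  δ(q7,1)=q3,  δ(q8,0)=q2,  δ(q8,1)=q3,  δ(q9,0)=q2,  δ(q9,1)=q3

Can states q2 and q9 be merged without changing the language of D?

No

Reachable states from the start: {q0,q2,q3,q5,q6,q9}. Unreachable: {q1,q4,q7,q8} — drop them.
P0 = {q0,q6,q9} | {q2,q3,q5}.
On input 0, block {q2,q3,q5} splits into {q2,q5} and {q3}.
Refine {q0,q6,q9} on symbol 0: members go to different blocks, giving {q0,q6} and {q9}.
No further refinement is possible. Final partition (4 blocks): {q0,q6} | {q2,q5} | {q3} | {q9}.
q2 and q9 end up in different blocks, so they are distinguishable. For instance, the string 'ε' is accepted from only q9.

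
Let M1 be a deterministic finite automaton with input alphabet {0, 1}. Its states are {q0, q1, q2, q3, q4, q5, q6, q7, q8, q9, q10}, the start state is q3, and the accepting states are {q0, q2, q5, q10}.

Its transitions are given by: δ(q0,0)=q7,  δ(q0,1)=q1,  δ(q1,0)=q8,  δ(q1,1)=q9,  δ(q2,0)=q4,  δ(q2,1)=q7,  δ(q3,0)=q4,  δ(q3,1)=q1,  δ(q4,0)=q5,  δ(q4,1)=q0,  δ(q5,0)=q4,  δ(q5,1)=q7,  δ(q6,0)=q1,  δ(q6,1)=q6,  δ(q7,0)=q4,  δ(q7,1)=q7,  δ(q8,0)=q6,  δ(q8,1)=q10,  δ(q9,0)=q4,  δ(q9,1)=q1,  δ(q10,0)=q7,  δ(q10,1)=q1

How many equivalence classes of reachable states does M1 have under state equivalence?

8

First remove the unreachable states {q2}; 10 states remain.
Start with accepting vs non-accepting: {q0,q5,q10} | {q1,q3,q4,q6,q7,q8,q9}.
Refine {q1,q3,q4,q6,q7,q8,q9} on symbol 0: members go to different blocks, giving {q1,q3,q6,q7,q8,q9} and {q4}.
Split {q0,q5,q10} by δ(·,0) → {q0,q10} and {q5}.
Refine {q1,q3,q6,q7,q8,q9} on symbol 0: members go to different blocks, giving {q1,q6,q8} and {q3,q7,q9}.
Split {q1,q6,q8} by δ(·,1) → {q1} and {q6} and {q8}.
Split {q3,q7,q9} by δ(·,1) → {q3,q9} and {q7}.
Stable partition: {q0,q10} | {q1} | {q4} | {q5} | {q3,q9} | {q6} | {q8} | {q7} — 8 equivalence classes.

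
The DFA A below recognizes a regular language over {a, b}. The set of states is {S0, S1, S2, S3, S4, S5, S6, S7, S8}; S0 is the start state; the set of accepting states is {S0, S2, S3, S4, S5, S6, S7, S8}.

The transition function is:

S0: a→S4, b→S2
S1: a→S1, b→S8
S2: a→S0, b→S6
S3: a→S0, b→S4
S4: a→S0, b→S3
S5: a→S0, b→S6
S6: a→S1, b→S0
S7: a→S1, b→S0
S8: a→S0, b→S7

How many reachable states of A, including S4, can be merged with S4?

States {S5} cannot be reached from the start state, so discard them.
Start with accepting vs non-accepting: {S0,S2,S3,S4,S6,S7,S8} | {S1}.
Split {S0,S2,S3,S4,S6,S7,S8} by δ(·,a) → {S0,S2,S3,S4,S8} and {S6,S7}.
Refine {S0,S2,S3,S4,S8} on symbol b: members go to different blocks, giving {S0,S3,S4} and {S2,S8}.
On input b, block {S0,S3,S4} splits into {S3,S4} and {S0}.
The partition is now stable with 5 blocks: {S3,S4} | {S1} | {S6,S7} | {S2,S8} | {S0}.
State S4 belongs to the block {S3,S4}, which has 2 states.

2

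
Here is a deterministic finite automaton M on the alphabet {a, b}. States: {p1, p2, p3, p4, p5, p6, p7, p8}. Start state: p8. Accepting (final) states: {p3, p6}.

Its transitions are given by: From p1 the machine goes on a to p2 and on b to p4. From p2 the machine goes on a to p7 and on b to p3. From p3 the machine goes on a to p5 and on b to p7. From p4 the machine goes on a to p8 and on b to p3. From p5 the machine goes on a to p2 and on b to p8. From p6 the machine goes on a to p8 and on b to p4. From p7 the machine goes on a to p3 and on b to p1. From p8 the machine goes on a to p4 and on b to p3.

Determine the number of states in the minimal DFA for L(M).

5

States {p6} cannot be reached from the start state, so discard them.
P0 = {p3} | {p1,p2,p4,p5,p7,p8}.
On input a, block {p1,p2,p4,p5,p7,p8} splits into {p1,p2,p4,p5,p8} and {p7}.
Split {p1,p2,p4,p5,p8} by δ(·,a) → {p1,p4,p5,p8} and {p2}.
Split {p1,p4,p5,p8} by δ(·,a) → {p1,p5} and {p4,p8}.
Stable partition: {p3} | {p1,p5} | {p7} | {p2} | {p4,p8} — 5 equivalence classes.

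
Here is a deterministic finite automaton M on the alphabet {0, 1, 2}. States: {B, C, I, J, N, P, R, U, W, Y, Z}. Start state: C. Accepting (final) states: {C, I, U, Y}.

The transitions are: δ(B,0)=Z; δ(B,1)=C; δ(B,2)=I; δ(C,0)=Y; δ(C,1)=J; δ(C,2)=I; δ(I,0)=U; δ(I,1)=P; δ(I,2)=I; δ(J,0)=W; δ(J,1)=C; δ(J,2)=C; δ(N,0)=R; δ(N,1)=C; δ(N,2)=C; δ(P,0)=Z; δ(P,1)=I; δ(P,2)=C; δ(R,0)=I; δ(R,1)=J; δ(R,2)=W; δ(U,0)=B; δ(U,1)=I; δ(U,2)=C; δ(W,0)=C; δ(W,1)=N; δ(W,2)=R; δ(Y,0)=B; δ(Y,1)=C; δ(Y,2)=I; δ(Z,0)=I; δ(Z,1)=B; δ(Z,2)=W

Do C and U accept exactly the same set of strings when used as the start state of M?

No

P0 = {C,I,U,Y} | {B,J,N,P,R,W,Z}.
Refine {C,I,U,Y} on symbol 0: members go to different blocks, giving {U,Y} and {C,I}.
On input 0, block {B,J,N,P,R,W,Z} splits into {B,J,N,P} and {R,W,Z}.
Stable partition: {U,Y} | {B,J,N,P} | {C,I} | {R,W,Z} — 4 equivalence classes.
C and U end up in different blocks, so they are distinguishable. For instance, the string '0' is accepted from only C.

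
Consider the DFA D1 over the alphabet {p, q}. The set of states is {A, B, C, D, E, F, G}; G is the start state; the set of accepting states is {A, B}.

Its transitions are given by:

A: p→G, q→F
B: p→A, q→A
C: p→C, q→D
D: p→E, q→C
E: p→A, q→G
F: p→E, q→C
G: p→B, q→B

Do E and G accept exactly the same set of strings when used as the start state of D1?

No

All states are reachable from the start state.
Initial partition by acceptance: {A,B} | {C,D,E,F,G}.
Split {A,B} by δ(·,p) → {A} and {B}.
Split {C,D,E,F,G} by δ(·,p) → {C,D,F} and {E} and {G}.
On input p, block {C,D,F} splits into {D,F} and {C}.
No further refinement is possible. Final partition (6 blocks): {A} | {D,F} | {B} | {E} | {G} | {C}.
E and G end up in different blocks, so they are distinguishable. For instance, the string 'q' is accepted from only G.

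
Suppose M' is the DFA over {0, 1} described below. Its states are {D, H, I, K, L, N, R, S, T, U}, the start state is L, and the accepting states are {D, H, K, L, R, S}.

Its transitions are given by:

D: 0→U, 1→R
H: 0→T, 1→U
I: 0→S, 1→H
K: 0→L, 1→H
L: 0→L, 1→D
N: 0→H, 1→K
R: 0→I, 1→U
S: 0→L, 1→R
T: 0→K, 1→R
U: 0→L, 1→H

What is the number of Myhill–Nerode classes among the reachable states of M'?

States {N} cannot be reached from the start state, so discard them.
P0 = {D,H,K,L,R,S} | {I,T,U}.
Split {D,H,K,L,R,S} by δ(·,0) → {K,L,S} and {D,H,R}.
On input 1, block {D,H,R} splits into {H,R} and {D}.
Split {K,L,S} by δ(·,1) → {K,S} and {L}.
Refine {I,T,U} on symbol 0: members go to different blocks, giving {I,T} and {U}.
Stable partition: {K,S} | {I,T} | {H,R} | {D} | {L} | {U} — 6 equivalence classes.

6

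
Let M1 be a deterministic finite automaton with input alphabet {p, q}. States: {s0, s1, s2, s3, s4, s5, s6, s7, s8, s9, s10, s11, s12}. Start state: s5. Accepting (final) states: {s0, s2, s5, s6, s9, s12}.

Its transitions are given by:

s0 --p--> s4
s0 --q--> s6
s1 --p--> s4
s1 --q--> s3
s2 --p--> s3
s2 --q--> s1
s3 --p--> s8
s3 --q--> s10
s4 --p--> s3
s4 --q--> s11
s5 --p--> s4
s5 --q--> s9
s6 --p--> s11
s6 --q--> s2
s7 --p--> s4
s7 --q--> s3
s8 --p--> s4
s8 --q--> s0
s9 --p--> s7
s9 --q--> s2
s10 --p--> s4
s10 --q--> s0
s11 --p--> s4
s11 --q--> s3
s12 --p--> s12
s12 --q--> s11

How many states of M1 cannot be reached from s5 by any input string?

Starting at s5 and following transitions, the reachable set is {s0, s1, s2, s3, s4, s5, s6, s7, s8, s9, s10, s11}. That leaves s12 unreachable — 1 in total.

1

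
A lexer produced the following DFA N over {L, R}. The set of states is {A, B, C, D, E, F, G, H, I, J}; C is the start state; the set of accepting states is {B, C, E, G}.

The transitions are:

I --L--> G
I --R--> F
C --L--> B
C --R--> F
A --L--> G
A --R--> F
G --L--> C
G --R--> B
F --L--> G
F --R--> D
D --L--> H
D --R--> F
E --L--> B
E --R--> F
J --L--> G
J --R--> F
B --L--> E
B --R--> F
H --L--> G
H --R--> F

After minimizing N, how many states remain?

5

First remove the unreachable states {A,I,J}; 7 states remain.
Start with accepting vs non-accepting: {B,C,E,G} | {D,F,H}.
Split {B,C,E,G} by δ(·,R) → {B,C,E} and {G}.
On input L, block {D,F,H} splits into {F,H} and {D}.
Split {F,H} by δ(·,R) → {F} and {H}.
Stable partition: {B,C,E} | {F} | {G} | {D} | {H} — 5 equivalence classes.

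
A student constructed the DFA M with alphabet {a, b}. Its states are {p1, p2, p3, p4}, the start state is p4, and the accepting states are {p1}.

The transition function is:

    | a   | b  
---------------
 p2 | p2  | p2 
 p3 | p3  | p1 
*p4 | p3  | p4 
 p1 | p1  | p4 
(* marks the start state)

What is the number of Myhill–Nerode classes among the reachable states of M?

Reachable states from the start: {p1,p3,p4}. Unreachable: {p2} — drop them.
Initial partition by acceptance: {p1} | {p3,p4}.
Refine {p3,p4} on symbol b: members go to different blocks, giving {p3} and {p4}.
Stable partition: {p1} | {p3} | {p4} — 3 equivalence classes.

3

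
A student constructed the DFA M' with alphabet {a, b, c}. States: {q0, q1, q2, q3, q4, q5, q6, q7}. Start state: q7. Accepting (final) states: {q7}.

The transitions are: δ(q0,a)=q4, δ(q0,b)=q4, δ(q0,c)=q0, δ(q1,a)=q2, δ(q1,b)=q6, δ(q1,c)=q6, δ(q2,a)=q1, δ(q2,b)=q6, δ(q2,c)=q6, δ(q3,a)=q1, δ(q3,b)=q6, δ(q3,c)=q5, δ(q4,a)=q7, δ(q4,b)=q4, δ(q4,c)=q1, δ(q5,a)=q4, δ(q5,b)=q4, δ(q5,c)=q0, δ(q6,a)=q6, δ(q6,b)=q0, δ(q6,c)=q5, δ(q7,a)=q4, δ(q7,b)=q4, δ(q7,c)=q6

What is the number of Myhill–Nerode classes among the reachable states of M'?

5

First remove the unreachable states {q3}; 7 states remain.
Start with accepting vs non-accepting: {q7} | {q0,q1,q2,q4,q5,q6}.
On input a, block {q0,q1,q2,q4,q5,q6} splits into {q0,q1,q2,q5,q6} and {q4}.
Split {q0,q1,q2,q5,q6} by δ(·,a) → {q1,q2,q6} and {q0,q5}.
Split {q1,q2,q6} by δ(·,b) → {q1,q2} and {q6}.
Stable partition: {q7} | {q1,q2} | {q4} | {q0,q5} | {q6} — 5 equivalence classes.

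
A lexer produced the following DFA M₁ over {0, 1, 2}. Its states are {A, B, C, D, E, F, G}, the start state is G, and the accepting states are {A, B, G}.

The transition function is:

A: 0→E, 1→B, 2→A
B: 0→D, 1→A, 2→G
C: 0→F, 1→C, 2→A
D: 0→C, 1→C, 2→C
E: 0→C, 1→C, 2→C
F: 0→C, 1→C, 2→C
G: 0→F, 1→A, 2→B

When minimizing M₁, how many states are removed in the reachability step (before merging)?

Every one of the 7 states is reachable from G.

0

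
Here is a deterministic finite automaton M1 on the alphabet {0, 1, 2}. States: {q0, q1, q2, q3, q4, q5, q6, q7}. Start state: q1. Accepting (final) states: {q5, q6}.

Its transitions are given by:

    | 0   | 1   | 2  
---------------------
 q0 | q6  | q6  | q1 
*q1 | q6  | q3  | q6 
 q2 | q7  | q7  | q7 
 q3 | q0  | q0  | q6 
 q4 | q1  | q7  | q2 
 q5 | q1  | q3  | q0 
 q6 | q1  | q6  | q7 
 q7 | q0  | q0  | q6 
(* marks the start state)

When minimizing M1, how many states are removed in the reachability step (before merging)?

BFS from q1 reaches {q0, q1, q3, q6, q7}; the 3 state(s) q2, q4, q5 are never visited.

3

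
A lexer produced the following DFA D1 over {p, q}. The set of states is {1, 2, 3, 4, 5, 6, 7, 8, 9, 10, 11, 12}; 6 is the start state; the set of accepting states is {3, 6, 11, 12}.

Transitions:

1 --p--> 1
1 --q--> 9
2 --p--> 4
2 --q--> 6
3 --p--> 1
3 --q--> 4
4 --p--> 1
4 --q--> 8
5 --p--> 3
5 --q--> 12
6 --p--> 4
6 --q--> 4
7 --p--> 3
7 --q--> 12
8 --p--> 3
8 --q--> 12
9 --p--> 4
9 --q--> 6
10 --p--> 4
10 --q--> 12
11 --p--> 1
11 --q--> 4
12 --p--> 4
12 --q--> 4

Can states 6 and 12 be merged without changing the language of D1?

Yes

Reachable states from the start: {1,3,4,6,8,9,12}. Unreachable: {2,5,7,10,11} — drop them.
Start with accepting vs non-accepting: {3,6,12} | {1,4,8,9}.
Split {1,4,8,9} by δ(·,p) → {1,4,9} and {8}.
Refine {1,4,9} on symbol q: members go to different blocks, giving {1} and {4} and {9}.
Refine {3,6,12} on symbol p: members go to different blocks, giving {6,12} and {3}.
The partition is now stable with 6 blocks: {6,12} | {1} | {8} | {4} | {9} | {3}.
6 and 12 lie in the same block of the stable partition, so they are equivalent — no string distinguishes them.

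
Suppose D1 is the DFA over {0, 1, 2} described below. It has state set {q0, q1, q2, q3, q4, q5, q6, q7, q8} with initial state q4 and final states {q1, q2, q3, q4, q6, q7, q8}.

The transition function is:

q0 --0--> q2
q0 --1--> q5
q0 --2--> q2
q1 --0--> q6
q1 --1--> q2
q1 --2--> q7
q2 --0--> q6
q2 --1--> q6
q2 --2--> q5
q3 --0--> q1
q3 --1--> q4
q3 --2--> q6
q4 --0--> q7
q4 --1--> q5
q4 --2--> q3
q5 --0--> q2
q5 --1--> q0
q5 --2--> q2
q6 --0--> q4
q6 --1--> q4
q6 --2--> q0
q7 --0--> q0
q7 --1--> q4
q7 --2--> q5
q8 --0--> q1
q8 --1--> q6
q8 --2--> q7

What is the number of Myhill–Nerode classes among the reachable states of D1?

States {q8} cannot be reached from the start state, so discard them.
P0 = {q1,q2,q3,q4,q6,q7} | {q0,q5}.
Refine {q1,q2,q3,q4,q6,q7} on symbol 0: members go to different blocks, giving {q1,q2,q3,q4,q6} and {q7}.
On input 0, block {q1,q2,q3,q4,q6} splits into {q1,q2,q3,q6} and {q4}.
On input 0, block {q1,q2,q3,q6} splits into {q1,q2,q3} and {q6}.
Split {q1,q2,q3} by δ(·,0) → {q1,q2} and {q3}.
Split {q1,q2} by δ(·,1) → {q1} and {q2}.
The partition is now stable with 7 blocks: {q1} | {q0,q5} | {q7} | {q4} | {q6} | {q3} | {q2}.

7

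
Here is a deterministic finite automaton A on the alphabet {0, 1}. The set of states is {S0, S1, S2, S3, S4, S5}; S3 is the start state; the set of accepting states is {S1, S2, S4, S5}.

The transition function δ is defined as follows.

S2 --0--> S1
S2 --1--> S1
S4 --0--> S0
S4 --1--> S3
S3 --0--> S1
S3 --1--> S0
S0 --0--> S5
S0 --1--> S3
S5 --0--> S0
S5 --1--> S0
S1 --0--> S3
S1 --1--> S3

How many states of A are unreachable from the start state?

Starting at S3 and following transitions, the reachable set is {S0, S1, S3, S5}. That leaves S2, S4 unreachable — 2 in total.

2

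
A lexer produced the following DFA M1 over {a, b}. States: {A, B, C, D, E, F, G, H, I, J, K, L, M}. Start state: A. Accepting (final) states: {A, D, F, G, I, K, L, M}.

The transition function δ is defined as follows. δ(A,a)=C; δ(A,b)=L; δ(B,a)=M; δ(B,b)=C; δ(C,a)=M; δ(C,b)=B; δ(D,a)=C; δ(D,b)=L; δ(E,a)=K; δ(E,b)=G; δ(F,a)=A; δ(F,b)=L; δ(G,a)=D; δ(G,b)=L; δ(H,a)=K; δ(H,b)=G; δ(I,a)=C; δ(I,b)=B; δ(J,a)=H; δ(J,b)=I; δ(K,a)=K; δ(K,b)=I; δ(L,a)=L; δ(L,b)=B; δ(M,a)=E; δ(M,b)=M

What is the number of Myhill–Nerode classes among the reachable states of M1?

States {F,H,J} cannot be reached from the start state, so discard them.
Start with accepting vs non-accepting: {A,D,G,I,K,L,M} | {B,C,E}.
Split {A,D,G,I,K,L,M} by δ(·,a) → {A,D,I,M} and {G,K,L}.
Split {A,D,I,M} by δ(·,b) → {A,D} and {I} and {M}.
On input a, block {B,C,E} splits into {B,C} and {E}.
Refine {G,K,L} on symbol a: members go to different blocks, giving {K,L} and {G}.
On input b, block {K,L} splits into {K} and {L}.
The partition is now stable with 8 blocks: {A,D} | {B,C} | {K} | {I} | {M} | {E} | {G} | {L}.

8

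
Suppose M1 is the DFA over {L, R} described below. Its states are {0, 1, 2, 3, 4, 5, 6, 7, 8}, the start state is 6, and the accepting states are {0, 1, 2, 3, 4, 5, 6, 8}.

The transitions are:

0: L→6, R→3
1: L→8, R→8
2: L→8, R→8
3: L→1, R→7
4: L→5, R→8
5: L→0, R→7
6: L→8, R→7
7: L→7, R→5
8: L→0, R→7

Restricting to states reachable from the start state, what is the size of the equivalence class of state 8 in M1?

2

Reachable states from the start: {0,1,3,5,6,7,8}. Unreachable: {2,4} — drop them.
Start with accepting vs non-accepting: {0,1,3,5,6,8} | {7}.
On input R, block {0,1,3,5,6,8} splits into {3,5,6,8} and {0,1}.
Refine {3,5,6,8} on symbol L: members go to different blocks, giving {3,5,8} and {6}.
Split {0,1} by δ(·,L) → {0} and {1}.
Refine {3,5,8} on symbol L: members go to different blocks, giving {5,8} and {3}.
The partition is now stable with 6 blocks: {5,8} | {7} | {0} | {6} | {1} | {3}.
The equivalence class containing 8 is {5,8}, of size 2.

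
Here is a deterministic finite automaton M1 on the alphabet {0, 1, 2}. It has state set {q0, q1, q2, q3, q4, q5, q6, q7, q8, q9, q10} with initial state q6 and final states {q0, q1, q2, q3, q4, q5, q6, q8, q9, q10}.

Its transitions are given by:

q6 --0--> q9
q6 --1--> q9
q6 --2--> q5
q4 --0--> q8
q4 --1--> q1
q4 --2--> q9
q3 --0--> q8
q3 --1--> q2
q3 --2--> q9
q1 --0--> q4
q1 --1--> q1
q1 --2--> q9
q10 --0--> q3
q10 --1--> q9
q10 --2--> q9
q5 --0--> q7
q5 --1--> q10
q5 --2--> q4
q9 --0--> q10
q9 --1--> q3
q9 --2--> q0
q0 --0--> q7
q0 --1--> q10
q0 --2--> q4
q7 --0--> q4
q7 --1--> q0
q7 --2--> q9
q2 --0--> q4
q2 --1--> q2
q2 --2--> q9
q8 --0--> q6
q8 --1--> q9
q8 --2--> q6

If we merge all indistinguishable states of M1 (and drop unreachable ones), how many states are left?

All states are reachable from the start state.
P0 = {q0,q1,q2,q3,q4,q5,q6,q8,q9,q10} | {q7}.
On input 0, block {q0,q1,q2,q3,q4,q5,q6,q8,q9,q10} splits into {q1,q2,q3,q4,q6,q8,q9,q10} and {q0,q5}.
Refine {q1,q2,q3,q4,q6,q8,q9,q10} on symbol 2: members go to different blocks, giving {q1,q2,q3,q4,q8,q10} and {q6,q9}.
Split {q1,q2,q3,q4,q8,q10} by δ(·,0) → {q1,q2,q3,q4,q10} and {q8}.
On input 0, block {q1,q2,q3,q4,q10} splits into {q1,q2,q10} and {q3,q4}.
Refine {q1,q2,q10} on symbol 1: members go to different blocks, giving {q1,q2} and {q10}.
Split {q6,q9} by δ(·,0) → {q6} and {q9}.
Stable partition: {q1,q2} | {q7} | {q0,q5} | {q6} | {q8} | {q3,q4} | {q10} | {q9} — 8 equivalence classes.

8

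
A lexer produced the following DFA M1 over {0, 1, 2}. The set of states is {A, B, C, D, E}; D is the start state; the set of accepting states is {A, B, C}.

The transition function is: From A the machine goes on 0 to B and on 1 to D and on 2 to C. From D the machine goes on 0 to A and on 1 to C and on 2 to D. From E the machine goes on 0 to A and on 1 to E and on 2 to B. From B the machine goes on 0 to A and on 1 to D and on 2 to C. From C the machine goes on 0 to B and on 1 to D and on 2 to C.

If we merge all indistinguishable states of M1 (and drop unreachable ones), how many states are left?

First remove the unreachable states {E}; 4 states remain.
P0 = {A,B,C} | {D}.
The partition is now stable with 2 blocks: {A,B,C} | {D}.

2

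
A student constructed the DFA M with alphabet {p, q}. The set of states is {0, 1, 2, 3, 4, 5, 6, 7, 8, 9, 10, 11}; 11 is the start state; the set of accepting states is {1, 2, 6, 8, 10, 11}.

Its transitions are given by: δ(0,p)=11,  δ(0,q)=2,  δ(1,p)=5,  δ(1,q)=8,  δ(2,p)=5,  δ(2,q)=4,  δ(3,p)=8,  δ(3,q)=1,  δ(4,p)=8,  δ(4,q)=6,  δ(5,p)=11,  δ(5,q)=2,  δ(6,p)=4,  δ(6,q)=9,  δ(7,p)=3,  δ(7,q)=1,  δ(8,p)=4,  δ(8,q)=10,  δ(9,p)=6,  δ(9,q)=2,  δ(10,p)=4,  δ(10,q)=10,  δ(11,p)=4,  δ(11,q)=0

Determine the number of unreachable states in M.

No path from 11 leads to 1, 3, 7; the other 9 states are all reachable.

3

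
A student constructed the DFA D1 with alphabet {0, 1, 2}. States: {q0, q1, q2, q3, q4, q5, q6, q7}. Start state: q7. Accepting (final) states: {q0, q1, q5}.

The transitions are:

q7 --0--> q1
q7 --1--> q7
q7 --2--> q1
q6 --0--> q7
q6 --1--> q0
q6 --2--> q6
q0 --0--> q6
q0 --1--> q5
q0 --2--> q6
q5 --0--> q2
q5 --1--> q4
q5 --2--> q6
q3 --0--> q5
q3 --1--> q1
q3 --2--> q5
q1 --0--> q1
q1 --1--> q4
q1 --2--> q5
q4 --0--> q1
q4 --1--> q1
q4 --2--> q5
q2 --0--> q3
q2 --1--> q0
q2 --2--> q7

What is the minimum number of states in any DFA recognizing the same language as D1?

8

All states are reachable from the start state.
Initial partition by acceptance: {q0,q1,q5} | {q2,q3,q4,q6,q7}.
On input 0, block {q0,q1,q5} splits into {q0,q5} and {q1}.
Refine {q0,q5} on symbol 1: members go to different blocks, giving {q0} and {q5}.
Refine {q2,q3,q4,q6,q7} on symbol 0: members go to different blocks, giving {q2,q6} and {q4,q7} and {q3}.
Split {q2,q6} by δ(·,0) → {q2} and {q6}.
Split {q4,q7} by δ(·,1) → {q4} and {q7}.
The partition is now stable with 8 blocks: {q0} | {q2} | {q1} | {q5} | {q4} | {q3} | {q6} | {q7}.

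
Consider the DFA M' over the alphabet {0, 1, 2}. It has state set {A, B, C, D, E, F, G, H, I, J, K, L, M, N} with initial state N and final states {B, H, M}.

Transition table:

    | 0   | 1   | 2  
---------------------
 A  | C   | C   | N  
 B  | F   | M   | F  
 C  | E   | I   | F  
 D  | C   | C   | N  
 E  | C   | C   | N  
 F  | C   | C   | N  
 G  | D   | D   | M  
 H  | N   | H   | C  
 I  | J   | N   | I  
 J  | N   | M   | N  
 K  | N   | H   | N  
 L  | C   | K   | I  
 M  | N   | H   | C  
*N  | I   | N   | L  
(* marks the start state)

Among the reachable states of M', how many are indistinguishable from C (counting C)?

1

Reachable states from the start: {C,E,F,H,I,J,K,L,M,N}. Unreachable: {A,B,D,G} — drop them.
Start with accepting vs non-accepting: {H,M} | {C,E,F,I,J,K,L,N}.
Split {C,E,F,I,J,K,L,N} by δ(·,1) → {C,E,F,I,L,N} and {J,K}.
On input 0, block {C,E,F,I,L,N} splits into {C,E,F,L,N} and {I}.
Split {C,E,F,L,N} by δ(·,0) → {C,E,F,L} and {N}.
Split {C,E,F,L} by δ(·,1) → {E,F} and {C} and {L}.
The partition is now stable with 7 blocks: {H,M} | {E,F} | {J,K} | {I} | {N} | {C} | {L}.
The equivalence class containing C is {C}, of size 1.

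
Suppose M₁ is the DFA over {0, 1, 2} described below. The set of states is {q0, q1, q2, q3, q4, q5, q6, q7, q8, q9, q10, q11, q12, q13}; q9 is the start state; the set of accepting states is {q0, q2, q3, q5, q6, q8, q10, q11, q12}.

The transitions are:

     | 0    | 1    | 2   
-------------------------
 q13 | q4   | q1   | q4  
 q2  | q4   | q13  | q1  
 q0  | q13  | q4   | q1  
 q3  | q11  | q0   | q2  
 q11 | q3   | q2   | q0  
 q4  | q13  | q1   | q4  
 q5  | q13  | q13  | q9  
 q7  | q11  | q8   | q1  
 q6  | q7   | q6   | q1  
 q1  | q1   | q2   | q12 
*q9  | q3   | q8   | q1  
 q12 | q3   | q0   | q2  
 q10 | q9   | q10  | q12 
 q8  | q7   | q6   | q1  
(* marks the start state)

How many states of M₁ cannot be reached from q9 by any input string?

BFS from q9 reaches {q0, q1, q2, q3, q4, q6, q7, q8, q9, q11, q12, q13}; the 2 state(s) q5, q10 are never visited.

2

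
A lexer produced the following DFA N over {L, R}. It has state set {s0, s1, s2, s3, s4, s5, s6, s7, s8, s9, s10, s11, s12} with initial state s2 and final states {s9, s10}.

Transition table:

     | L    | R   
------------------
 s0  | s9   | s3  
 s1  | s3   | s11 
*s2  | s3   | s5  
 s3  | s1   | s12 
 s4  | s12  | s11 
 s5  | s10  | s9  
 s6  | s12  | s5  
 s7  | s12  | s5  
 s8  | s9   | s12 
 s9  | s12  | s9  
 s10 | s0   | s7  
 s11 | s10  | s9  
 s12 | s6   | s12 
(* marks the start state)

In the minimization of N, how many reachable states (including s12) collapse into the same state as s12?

States {s4,s8} cannot be reached from the start state, so discard them.
Start with accepting vs non-accepting: {s9,s10} | {s0,s1,s2,s3,s5,s6,s7,s11,s12}.
On input R, block {s9,s10} splits into {s9} and {s10}.
On input L, block {s0,s1,s2,s3,s5,s6,s7,s11,s12} splits into {s1,s2,s3,s6,s7,s12} and {s5,s11} and {s0}.
Split {s1,s2,s3,s6,s7,s12} by δ(·,R) → {s1,s2,s6,s7} and {s3,s12}.
The partition is now stable with 6 blocks: {s9} | {s1,s2,s6,s7} | {s10} | {s5,s11} | {s0} | {s3,s12}.
State s12 belongs to the block {s3,s12}, which has 2 states.

2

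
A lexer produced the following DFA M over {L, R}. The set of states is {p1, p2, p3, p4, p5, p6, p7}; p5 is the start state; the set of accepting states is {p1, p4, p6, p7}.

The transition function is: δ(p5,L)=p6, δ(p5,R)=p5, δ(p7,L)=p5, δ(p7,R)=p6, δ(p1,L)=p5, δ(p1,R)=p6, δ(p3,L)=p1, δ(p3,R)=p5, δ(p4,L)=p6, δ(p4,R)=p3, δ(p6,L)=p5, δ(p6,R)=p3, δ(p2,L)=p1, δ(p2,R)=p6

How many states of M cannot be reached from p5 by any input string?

No path from p5 leads to p2, p4, p7; the other 4 states are all reachable.

3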